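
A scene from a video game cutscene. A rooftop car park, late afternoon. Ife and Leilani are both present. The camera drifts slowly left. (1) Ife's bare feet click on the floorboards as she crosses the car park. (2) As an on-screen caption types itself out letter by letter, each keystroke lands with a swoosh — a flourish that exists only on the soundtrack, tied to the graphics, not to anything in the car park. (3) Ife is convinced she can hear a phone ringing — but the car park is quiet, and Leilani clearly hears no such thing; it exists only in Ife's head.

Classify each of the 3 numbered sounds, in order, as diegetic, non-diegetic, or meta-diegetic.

(1) is diegetic: it's the physical sound of Ife moving in the space.
Sound (2): sound married to a title/caption — outside the diegesis by definition, so non-diegetic.
(3) is meta-diegetic: subjective to Ife: the car park is silent and Leilani hears nothing.

diegetic, non-diegetic, meta-diegetic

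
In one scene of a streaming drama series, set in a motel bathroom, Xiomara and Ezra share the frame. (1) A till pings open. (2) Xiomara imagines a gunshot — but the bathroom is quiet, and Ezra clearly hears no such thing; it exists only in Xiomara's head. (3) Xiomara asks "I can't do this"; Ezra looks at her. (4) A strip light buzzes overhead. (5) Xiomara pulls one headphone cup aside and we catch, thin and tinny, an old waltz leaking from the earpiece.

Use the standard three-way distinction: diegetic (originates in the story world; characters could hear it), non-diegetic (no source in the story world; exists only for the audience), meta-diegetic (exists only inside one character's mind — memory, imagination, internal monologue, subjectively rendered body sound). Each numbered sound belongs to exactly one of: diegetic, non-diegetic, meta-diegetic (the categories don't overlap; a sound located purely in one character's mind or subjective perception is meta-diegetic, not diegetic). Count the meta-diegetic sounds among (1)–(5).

(1) is diegetic: a till is a real object/event in the scene's world.
Sound (2): subjective to Xiomara: the bathroom is silent and Ezra hears nothing, so meta-diegetic.
Sound (3): on-screen dialogue — Xiomara speaks and Ezra is there to hear, so diegetic.
Sound (4): a strip light is part of the location's real environment, so diegetic.
Sound (5): it's leaking from a physical pair of headphones in the scene, so diegetic.
Meta-diegetic: (2) — that's 1.

1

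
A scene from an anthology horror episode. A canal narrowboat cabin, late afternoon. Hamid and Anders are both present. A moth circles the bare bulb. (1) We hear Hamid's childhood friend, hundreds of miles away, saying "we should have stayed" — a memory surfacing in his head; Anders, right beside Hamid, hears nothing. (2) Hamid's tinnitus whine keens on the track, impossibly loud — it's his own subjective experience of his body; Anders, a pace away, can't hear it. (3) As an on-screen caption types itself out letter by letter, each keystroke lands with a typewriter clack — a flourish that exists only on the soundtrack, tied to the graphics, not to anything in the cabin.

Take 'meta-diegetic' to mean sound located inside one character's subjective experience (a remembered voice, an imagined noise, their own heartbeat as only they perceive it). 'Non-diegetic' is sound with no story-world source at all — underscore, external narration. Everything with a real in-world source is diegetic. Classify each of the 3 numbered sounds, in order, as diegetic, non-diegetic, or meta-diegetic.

meta-diegetic, meta-diegetic, non-diegetic

Sound (1): a remembered line, private to Hamid — not present in the room, not audible to Anders, so meta-diegetic.
Sound (2): point-of-audition from inside Hamid's body; not a sound in the room, so meta-diegetic.
(3) the caption isn't part of the story world, so neither is the sound tied to it → non-diegetic.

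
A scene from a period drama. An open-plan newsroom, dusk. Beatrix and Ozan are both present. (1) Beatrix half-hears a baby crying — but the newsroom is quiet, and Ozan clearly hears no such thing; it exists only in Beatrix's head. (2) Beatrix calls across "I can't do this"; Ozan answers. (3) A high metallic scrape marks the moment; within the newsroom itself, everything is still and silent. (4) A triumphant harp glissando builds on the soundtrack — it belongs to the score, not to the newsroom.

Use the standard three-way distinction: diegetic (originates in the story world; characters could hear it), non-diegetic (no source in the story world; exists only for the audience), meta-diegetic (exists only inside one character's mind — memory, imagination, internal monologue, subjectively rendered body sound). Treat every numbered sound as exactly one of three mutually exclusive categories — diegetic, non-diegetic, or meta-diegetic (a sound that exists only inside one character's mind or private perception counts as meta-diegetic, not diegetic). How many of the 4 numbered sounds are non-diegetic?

(1) Beatrix alone 'hears' it — an imagined sound, not present in the space → meta-diegetic.
Sound (2): on-screen dialogue — Beatrix speaks and Ozan is there to hear, so diegetic.
(3) is non-diegetic: nothing in the scene produces it; it's an accent added for the audience.
(4) score with no on-screen or off-screen source; it exists for the audience alone → non-diegetic.
So 2 of the 4 are non-diegetic: (3), (4).

2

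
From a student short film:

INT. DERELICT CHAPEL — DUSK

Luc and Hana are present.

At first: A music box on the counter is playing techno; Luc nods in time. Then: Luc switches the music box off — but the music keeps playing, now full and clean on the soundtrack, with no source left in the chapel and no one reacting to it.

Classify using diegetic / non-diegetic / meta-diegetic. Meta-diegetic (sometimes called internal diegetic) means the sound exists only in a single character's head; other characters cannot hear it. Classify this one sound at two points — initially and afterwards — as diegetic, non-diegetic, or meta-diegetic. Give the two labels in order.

diegetic, non-diegetic

Initially: a music box is a real in-scene source and Luc reacts to it → diegetic.
Afterwards: there is no longer any in-world source and no one can hear it — it has become underscore → non-diegetic.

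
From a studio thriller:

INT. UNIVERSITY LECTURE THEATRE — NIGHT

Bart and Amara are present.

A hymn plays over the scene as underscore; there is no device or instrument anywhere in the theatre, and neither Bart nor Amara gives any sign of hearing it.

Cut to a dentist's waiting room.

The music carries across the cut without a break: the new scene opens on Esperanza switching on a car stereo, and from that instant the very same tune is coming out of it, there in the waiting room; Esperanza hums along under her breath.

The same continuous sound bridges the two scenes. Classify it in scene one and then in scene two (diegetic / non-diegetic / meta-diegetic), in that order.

non-diegetic, diegetic

Scene one: there's no in-world source anywhere and no character hears it — underscore for the audience only → non-diegetic.
Scene two: once Esperanza turns on a car stereo, the music has a real source in the story world and Esperanza reacts to it → diegetic.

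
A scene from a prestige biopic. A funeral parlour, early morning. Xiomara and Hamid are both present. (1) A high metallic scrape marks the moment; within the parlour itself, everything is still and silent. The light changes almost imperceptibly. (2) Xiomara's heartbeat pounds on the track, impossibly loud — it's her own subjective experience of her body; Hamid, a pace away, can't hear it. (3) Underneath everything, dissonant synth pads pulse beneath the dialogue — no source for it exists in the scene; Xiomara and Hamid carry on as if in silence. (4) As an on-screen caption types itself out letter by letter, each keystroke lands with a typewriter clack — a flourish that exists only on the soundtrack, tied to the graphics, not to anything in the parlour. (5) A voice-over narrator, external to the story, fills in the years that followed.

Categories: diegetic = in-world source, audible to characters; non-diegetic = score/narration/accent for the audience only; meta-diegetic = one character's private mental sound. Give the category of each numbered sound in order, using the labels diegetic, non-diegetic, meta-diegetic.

(1) is non-diegetic: nothing in the scene produces it; it's an accent added for the audience.
(2) a subjective body sound — Xiomara's private perception, inaudible to Hamid → meta-diegetic.
(3) is non-diegetic: it has no source in the story world and no character can hear it — it's underscore.
(4) it accompanies on-screen graphics, not anything inside the story world → non-diegetic.
(5) external voice-over — not a character, not heard by anyone in the scene → non-diegetic.

non-diegetic, meta-diegetic, non-diegetic, non-diegetic, non-diegetic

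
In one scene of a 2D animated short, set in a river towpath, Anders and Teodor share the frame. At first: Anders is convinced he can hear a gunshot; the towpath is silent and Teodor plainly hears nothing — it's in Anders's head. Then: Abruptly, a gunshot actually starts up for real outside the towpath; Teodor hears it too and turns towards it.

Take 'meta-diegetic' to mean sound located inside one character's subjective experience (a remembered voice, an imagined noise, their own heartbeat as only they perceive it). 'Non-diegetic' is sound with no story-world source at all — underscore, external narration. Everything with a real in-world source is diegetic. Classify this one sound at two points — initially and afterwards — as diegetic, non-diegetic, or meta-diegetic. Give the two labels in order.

Initially: only Anders 'hears' it — imagined, in his mind → meta-diegetic.
Afterwards: now there's a real external source and Teodor hears it too — in the story world → diegetic.

meta-diegetic, diegetic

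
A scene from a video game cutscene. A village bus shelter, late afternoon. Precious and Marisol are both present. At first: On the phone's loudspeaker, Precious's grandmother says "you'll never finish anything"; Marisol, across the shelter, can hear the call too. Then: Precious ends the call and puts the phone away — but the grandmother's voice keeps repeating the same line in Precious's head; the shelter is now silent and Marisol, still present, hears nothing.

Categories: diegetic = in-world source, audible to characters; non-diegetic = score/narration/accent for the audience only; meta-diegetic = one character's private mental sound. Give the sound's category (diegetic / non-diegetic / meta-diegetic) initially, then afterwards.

Initially: the loudspeaker is an in-world source; both Precious and Marisol hear the call → diegetic.
Afterwards: with the phone off, the voice continues only as Precious's private mental replay — Marisol can't hear it → meta-diegetic.

diegetic, meta-diegetic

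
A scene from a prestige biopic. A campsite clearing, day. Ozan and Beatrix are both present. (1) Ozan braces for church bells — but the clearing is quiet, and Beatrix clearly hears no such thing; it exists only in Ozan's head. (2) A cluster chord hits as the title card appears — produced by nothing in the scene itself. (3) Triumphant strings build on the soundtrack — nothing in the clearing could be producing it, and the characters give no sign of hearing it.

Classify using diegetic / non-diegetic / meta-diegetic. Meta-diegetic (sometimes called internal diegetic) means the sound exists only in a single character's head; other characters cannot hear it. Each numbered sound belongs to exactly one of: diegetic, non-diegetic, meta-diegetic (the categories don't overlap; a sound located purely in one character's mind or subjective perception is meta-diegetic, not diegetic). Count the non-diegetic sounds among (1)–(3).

2

Sound (1): Ozan alone 'hears' it — an imagined sound, not present in the space, so meta-diegetic.
Sound (2): an editorial stinger — it belongs to the cut, not the story world, so non-diegetic.
Sound (3): score with no on-screen or off-screen source; it exists for the audience alone, so non-diegetic.
Non-diegetic: (2), (3) — that's 2.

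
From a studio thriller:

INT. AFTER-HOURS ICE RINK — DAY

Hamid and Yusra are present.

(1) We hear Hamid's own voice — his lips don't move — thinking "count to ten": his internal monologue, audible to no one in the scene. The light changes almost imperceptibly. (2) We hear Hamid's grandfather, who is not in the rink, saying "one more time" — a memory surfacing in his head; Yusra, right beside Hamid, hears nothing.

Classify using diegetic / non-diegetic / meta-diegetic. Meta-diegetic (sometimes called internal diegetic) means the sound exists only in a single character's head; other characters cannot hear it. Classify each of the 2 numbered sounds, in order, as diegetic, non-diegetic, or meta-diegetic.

meta-diegetic, meta-diegetic

Sound (1): internal monologue — inside Hamid's mind, not spoken into the scene, so meta-diegetic.
(2) the voice is a memory playing only inside Hamid's mind; Yusra can't hear it → meta-diegetic.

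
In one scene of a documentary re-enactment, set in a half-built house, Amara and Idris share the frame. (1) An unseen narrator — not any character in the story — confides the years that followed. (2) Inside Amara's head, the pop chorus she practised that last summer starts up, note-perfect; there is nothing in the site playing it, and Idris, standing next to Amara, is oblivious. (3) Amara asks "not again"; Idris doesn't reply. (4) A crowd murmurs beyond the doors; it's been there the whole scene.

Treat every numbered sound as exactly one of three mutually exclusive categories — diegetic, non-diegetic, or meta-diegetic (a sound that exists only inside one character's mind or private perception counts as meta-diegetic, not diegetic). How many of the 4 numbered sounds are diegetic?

Sound (1): commentary laid over the scene from outside the fiction, so non-diegetic.
(2) remembered music, private to Amara — Idris is oblivious because it isn't in the room → meta-diegetic.
(3) is diegetic: on-screen dialogue — Amara speaks and Idris is there to hear.
Sound (4): a crowd is part of the location's real environment, so diegetic.
Diegetic: (3), (4) — that's 2.

2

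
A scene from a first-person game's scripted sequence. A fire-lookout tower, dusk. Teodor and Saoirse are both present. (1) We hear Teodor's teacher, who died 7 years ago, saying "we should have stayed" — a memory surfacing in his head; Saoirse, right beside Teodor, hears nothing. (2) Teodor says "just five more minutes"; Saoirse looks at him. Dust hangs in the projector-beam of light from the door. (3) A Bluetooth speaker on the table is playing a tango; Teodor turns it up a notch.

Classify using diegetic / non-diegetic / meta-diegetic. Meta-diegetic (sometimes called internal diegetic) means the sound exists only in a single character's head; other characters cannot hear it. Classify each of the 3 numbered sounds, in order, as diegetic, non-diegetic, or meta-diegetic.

meta-diegetic, diegetic, diegetic

(1) is meta-diegetic: it's Teodor's recollection rendered as sound; the other character can't hear it.
Sound (2): on-screen dialogue — Teodor speaks and Saoirse is there to hear, so diegetic.
Sound (3): source music from a Bluetooth speaker, which exists in the story world, so diegetic.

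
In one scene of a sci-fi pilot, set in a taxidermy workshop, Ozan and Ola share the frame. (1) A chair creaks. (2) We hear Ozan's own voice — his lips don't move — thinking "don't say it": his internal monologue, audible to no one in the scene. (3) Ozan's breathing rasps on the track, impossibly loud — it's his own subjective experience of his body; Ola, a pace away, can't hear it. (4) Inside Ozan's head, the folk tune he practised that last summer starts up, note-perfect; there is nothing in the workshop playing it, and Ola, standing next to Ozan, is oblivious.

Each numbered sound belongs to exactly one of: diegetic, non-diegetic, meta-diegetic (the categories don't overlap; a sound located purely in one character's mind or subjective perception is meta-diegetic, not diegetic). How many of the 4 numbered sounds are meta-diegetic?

Sound (1): an in-world source (a chair); characters could hear it, so diegetic.
Sound (2): it's Ozan's unspoken thought, heard only by the audience via his subjectivity, so meta-diegetic.
(3) is meta-diegetic: a subjective body sound — Ozan's private perception, inaudible to Ola.
(4) the music is a memory playing inside Ozan's mind alone; no real-world source, Ola can't hear it → meta-diegetic.
So 3 of the 4 are meta-diegetic: (2), (3), (4).

3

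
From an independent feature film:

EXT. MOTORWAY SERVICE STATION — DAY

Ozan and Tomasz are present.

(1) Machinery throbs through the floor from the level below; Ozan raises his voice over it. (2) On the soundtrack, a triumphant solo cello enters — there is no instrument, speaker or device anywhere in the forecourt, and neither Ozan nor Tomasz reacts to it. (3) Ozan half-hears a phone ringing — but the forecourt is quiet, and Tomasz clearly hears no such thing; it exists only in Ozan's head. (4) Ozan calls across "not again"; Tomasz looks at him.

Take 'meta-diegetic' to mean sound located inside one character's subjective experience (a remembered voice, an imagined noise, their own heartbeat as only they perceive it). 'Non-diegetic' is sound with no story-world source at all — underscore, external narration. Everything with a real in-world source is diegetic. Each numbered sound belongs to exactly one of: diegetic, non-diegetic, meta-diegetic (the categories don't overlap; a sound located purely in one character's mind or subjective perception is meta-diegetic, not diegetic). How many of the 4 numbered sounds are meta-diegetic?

1

(1) it's the actual ambient sound of the location → diegetic.
(2) is non-diegetic: score with no on-screen or off-screen source; it exists for the audience alone.
(3) Ozan alone 'hears' it — an imagined sound, not present in the space → meta-diegetic.
(4) is diegetic: on-screen dialogue — Ozan speaks and Tomasz is there to hear.
Meta-diegetic: (3) — that's 1.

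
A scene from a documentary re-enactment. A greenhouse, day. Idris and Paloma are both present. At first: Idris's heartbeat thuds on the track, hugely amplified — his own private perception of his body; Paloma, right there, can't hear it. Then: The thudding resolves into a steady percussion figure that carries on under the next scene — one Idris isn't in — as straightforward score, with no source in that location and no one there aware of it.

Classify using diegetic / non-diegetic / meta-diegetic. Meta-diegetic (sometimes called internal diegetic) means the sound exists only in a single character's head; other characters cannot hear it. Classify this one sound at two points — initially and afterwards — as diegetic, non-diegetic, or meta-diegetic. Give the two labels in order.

Initially: it's Idris's subjective body sound, inaudible to Paloma → meta-diegetic.
Afterwards: detached from Idris and playing as sourceless score over a scene he isn't in — for the audience only → non-diegetic.

meta-diegetic, non-diegetic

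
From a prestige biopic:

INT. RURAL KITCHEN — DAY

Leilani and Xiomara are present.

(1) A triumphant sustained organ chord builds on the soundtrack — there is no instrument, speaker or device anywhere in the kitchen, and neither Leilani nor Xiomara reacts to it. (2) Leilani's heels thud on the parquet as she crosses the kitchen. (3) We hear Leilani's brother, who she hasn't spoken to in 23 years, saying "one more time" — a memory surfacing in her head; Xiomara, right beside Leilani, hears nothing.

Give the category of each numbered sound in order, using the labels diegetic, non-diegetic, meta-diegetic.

non-diegetic, diegetic, meta-diegetic

(1) is non-diegetic: score with no on-screen or off-screen source; it exists for the audience alone.
(2) it's the physical sound of Leilani moving in the space → diegetic.
(3) a remembered line, private to Leilani — not present in the room, not audible to Xiomara → meta-diegetic.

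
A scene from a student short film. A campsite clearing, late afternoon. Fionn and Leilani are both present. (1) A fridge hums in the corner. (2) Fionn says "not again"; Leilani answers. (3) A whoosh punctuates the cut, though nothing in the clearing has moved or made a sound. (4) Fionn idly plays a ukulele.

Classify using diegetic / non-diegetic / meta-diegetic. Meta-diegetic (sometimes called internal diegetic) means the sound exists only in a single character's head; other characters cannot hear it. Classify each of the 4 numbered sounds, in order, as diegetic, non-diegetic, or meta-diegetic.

diegetic, diegetic, non-diegetic, diegetic

(1) is diegetic: ambient/room sound belonging to the story's physical space.
(2) on-screen dialogue — Fionn speaks and Leilani is there to hear → diegetic.
(3) nothing in the scene produces it; it's an accent added for the audience → non-diegetic.
Sound (4): Fionn is producing the music live, in the story world, so diegetic.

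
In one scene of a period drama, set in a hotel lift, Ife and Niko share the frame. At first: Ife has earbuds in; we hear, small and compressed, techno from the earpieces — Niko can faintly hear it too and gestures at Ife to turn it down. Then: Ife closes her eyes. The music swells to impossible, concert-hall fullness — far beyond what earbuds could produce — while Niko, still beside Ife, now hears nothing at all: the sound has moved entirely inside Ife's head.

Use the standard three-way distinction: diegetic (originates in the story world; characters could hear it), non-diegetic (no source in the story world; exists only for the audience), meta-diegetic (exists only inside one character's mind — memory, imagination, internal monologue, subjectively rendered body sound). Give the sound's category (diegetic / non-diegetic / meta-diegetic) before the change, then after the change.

Before the change: the earbuds are a physical source both characters can hear → diegetic.
After the change: the music now exists only as Ife's subjective experience; Niko can no longer hear it → meta-diegetic.

diegetic, meta-diegetic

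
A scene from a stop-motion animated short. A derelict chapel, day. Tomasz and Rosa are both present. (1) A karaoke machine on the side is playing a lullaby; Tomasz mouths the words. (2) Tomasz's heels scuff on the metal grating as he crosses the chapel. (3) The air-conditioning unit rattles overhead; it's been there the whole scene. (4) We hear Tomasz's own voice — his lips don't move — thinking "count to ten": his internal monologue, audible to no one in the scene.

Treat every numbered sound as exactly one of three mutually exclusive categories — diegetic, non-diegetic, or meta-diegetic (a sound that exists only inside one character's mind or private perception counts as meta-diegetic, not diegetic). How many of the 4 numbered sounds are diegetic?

3

Sound (1): a karaoke machine is a physical source in the scene and Tomasz reacts to it, so diegetic.
Sound (2): it's the physical sound of Tomasz moving in the space, so diegetic.
(3) ambient/room sound belonging to the story's physical space → diegetic.
(4) is meta-diegetic: Tomasz's thought-voice: a private mental sound no other character can hear.
So 3 of the 4 are diegetic: (1), (2), (3).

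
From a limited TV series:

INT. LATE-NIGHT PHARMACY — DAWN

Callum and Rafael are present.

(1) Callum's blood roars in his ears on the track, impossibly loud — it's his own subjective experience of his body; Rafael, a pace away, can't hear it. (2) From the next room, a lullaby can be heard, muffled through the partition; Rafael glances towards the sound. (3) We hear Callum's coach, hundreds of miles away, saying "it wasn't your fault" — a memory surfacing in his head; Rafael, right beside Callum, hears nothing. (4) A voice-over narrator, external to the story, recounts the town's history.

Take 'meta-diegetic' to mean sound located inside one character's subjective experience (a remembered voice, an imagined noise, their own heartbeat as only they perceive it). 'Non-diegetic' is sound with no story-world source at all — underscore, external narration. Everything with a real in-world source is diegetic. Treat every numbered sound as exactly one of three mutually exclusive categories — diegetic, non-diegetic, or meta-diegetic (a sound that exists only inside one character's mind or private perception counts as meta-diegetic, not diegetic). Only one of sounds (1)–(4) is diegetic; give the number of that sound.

Sound (1): a subjective body sound — Callum's private perception, inaudible to Rafael, so meta-diegetic.
(2) the music has an off-screen but real-world source and a character hears it → diegetic.
Sound (3): it's Callum's recollection rendered as sound; the other character can't hear it, so meta-diegetic.
(4) is non-diegetic: commentary laid over the scene from outside the fiction.
Only (2) is diegetic.

2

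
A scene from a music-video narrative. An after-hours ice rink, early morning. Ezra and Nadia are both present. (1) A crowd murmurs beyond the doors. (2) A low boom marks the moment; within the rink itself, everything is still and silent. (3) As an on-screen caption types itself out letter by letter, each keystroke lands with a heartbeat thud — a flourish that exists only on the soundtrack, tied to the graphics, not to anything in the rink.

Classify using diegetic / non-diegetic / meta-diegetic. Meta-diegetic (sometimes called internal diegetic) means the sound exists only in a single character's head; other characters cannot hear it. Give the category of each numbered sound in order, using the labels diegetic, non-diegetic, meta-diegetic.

diegetic, non-diegetic, non-diegetic

(1) is diegetic: it's the actual ambient sound of the location.
Sound (2): an editorial stinger — it belongs to the cut, not the story world, so non-diegetic.
Sound (3): sound married to a title/caption — outside the diegesis by definition, so non-diegetic.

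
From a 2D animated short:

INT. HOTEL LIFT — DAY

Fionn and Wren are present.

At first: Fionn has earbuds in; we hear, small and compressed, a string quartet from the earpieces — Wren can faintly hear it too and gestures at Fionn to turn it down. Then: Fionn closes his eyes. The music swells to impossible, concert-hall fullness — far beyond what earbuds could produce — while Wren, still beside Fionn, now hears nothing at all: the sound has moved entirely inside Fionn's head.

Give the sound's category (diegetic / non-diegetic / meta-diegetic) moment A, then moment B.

diegetic, meta-diegetic

Moment A: the earbuds are a physical source both characters can hear → diegetic.
Moment B: the music now exists only as Fionn's subjective experience; Wren can no longer hear it → meta-diegetic.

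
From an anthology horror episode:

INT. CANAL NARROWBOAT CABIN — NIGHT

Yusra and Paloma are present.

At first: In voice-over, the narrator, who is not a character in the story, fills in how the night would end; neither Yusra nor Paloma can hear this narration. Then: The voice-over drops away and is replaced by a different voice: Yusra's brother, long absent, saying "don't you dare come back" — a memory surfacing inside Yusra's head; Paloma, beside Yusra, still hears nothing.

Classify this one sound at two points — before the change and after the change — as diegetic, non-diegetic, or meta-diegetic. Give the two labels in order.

Before the change: the external narrator addresses only the audience — outside the story world → non-diegetic.
After the change: the replacement voice is a memory inside Yusra's mind specifically → meta-diegetic.

non-diegetic, meta-diegetic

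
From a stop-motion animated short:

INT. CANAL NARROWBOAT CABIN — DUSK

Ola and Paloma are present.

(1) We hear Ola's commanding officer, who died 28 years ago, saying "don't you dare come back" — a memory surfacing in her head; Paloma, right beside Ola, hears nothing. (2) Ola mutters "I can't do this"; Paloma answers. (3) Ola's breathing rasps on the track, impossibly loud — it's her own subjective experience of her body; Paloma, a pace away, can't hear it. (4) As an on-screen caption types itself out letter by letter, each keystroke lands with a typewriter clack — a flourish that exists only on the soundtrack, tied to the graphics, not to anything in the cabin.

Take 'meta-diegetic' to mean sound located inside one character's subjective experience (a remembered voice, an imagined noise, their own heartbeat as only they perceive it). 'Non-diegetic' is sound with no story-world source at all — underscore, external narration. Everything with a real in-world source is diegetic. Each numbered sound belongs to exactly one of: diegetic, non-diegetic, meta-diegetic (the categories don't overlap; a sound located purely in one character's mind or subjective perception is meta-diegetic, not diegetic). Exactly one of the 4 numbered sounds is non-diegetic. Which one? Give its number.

Sound (1): a remembered line, private to Ola — not present in the room, not audible to Paloma, so meta-diegetic.
(2) on-screen dialogue — Ola speaks and Paloma is there to hear → diegetic.
(3) is meta-diegetic: point-of-audition from inside Ola's body; not a sound in the room.
Sound (4): it accompanies on-screen graphics, not anything inside the story world, so non-diegetic.
Only (4) is non-diegetic.

4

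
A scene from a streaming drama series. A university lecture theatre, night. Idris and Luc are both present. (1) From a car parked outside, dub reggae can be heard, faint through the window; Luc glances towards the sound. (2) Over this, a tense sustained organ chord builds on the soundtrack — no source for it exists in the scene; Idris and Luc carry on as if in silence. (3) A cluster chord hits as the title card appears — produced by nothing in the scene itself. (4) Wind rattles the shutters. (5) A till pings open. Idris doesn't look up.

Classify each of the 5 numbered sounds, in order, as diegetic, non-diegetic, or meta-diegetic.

diegetic, non-diegetic, non-diegetic, diegetic, diegetic

(1) off-screen diegetic: the source is out of frame but still in the story's space → diegetic.
(2) is non-diegetic: nothing in the theatre produces it and the characters don't hear it — pure soundtrack.
(3) is non-diegetic: an editorial stinger — it belongs to the cut, not the story world.
(4) is diegetic: wind is part of the location's real environment.
(5) a till is a real object/event in the scene's world → diegetic.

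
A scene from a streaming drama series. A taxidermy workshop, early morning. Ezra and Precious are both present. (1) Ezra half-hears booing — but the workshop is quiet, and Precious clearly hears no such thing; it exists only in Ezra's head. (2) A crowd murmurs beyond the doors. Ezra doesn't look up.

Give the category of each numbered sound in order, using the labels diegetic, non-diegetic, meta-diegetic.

(1) is meta-diegetic: subjective to Ezra: the workshop is silent and Precious hears nothing.
(2) is diegetic: it's the actual ambient sound of the location.

meta-diegetic, diegetic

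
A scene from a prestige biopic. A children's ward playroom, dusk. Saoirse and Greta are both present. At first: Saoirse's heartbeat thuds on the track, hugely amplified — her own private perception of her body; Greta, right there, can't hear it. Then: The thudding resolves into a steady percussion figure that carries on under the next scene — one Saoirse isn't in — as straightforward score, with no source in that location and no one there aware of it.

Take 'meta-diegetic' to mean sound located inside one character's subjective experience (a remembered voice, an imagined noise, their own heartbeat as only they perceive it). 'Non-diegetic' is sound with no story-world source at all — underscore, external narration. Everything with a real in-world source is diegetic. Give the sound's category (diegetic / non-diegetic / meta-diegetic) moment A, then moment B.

meta-diegetic, non-diegetic

Moment A: it's Saoirse's subjective body sound, inaudible to Greta → meta-diegetic.
Moment B: detached from Saoirse and playing as sourceless score over a scene she isn't in — for the audience only → non-diegetic.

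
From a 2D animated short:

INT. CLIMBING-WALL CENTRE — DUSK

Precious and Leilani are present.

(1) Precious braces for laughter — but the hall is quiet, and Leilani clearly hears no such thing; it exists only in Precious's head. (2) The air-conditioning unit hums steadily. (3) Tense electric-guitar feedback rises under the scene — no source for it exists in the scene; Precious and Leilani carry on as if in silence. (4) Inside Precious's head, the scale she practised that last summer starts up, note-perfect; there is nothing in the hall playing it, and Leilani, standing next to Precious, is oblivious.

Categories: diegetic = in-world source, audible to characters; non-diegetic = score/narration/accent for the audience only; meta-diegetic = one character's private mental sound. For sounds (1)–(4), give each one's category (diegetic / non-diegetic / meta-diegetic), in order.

Sound (1): Precious alone 'hears' it — an imagined sound, not present in the space, so meta-diegetic.
(2) is diegetic: ambient/room sound belonging to the story's physical space.
Sound (3): it has no source in the story world and no character can hear it — it's underscore, so non-diegetic.
(4) it lives in Precious's subjectivity, not in the hall → meta-diegetic.

meta-diegetic, diegetic, non-diegetic, meta-diegetic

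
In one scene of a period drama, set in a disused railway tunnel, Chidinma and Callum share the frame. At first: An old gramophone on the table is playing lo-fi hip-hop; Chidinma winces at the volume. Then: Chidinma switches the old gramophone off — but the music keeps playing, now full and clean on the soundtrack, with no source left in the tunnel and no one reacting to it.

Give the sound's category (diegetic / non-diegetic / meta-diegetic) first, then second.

First: an old gramophone is a real in-scene source and Chidinma reacts to it → diegetic.
Second: there is no longer any in-world source and no one can hear it — it has become underscore → non-diegetic.

diegetic, non-diegetic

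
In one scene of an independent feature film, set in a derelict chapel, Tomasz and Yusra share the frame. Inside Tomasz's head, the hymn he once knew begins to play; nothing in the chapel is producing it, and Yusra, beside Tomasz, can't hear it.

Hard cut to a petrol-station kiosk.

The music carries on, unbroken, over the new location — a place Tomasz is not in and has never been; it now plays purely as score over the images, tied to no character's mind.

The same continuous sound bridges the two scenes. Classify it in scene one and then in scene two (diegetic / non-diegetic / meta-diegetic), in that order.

meta-diegetic, non-diegetic

Scene one: the music exists only inside Tomasz's mind; Yusra can't hear it → meta-diegetic.
Scene two: it's detached from Tomasz entirely and plays over unrelated images with no in-world source — conventional underscore → non-diegetic.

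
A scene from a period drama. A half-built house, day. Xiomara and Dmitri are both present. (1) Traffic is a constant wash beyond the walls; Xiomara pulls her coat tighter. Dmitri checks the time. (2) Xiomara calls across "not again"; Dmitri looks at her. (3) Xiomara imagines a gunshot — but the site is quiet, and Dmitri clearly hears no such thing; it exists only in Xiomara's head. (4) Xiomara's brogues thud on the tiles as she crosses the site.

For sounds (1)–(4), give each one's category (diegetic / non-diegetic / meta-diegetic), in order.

Sound (1): it's the actual ambient sound of the location, so diegetic.
Sound (2): spoken by a character present in the story world, so diegetic.
(3) subjective to Xiomara: the site is silent and Dmitri hears nothing → meta-diegetic.
(4) is diegetic: it's the physical sound of Xiomara moving in the space.

diegetic, diegetic, meta-diegetic, diegetic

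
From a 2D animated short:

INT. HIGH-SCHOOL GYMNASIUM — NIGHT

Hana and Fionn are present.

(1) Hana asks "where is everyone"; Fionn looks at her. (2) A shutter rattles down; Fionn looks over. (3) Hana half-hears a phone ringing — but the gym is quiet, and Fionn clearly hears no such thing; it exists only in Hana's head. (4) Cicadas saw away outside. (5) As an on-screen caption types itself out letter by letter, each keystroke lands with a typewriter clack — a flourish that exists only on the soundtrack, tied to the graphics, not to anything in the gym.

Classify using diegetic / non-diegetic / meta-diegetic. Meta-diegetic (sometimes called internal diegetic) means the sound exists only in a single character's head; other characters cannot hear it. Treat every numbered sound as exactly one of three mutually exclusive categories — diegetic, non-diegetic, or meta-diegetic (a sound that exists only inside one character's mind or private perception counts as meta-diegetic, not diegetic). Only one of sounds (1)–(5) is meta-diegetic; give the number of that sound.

3

Sound (1): Hana is a character speaking aloud in the scene, so diegetic.
(2) the sound comes from a shutter physically present in the location → diegetic.
Sound (3): the sound is imagined by Hana; nothing in the story world is producing it and Fionn can't hear it, so meta-diegetic.
(4) is diegetic: cicadas is part of the location's real environment.
(5) is non-diegetic: it accompanies on-screen graphics, not anything inside the story world.
Only (3) is meta-diegetic.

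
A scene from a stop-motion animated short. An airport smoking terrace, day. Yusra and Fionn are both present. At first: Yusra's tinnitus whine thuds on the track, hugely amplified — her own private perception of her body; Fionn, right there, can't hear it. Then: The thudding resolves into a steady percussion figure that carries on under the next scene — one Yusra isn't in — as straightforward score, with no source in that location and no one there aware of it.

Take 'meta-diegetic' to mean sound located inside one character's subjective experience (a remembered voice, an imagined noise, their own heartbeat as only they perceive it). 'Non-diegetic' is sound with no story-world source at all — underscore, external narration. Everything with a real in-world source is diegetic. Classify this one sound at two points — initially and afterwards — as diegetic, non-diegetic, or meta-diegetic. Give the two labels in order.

meta-diegetic, non-diegetic

Initially: it's Yusra's subjective body sound, inaudible to Fionn → meta-diegetic.
Afterwards: detached from Yusra and playing as sourceless score over a scene she isn't in — for the audience only → non-diegetic.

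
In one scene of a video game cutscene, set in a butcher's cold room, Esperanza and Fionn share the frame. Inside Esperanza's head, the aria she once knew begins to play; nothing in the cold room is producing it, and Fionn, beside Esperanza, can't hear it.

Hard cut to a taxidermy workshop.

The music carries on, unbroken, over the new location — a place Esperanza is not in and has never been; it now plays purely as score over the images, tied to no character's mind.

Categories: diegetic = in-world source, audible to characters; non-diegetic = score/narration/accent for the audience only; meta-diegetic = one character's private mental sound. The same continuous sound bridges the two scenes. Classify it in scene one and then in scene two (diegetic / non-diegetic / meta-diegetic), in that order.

meta-diegetic, non-diegetic

Scene one: the music exists only inside Esperanza's mind; Fionn can't hear it → meta-diegetic.
Scene two: it's detached from Esperanza entirely and plays over unrelated images with no in-world source — conventional underscore → non-diegetic.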